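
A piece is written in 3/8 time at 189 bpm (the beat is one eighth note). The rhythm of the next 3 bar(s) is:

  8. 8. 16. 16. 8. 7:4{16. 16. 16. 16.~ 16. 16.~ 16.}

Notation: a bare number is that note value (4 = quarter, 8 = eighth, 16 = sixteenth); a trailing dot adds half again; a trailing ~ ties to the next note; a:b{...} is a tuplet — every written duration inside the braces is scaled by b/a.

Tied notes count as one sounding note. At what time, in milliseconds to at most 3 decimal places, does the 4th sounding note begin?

note 4 onset = 15/4b = 1190.476ms

1. 0.0ms @ 0 + 476.19ms (3/2)
2. 476.19ms @ 3/2 + 476.19ms (3/2)
3. 952.381ms @ 3 + 238.095ms (3/4)
4. 1190.476ms @ 15/4 + 238.095ms (3/4)
5. 1428.571ms @ 9/2 + 476.19ms (3/2)
6. 1904.762ms @ 6 + 136.054ms (3/7)
7. 2040.816ms @ 45/7 + 136.054ms (3/7)
8. 2176.871ms @ 48/7 + 136.054ms (3/7)
9. 2312.925ms @ 51/7 + 272.109ms (6/7)
10. 2585.034ms @ 57/7 + 272.109ms (6/7)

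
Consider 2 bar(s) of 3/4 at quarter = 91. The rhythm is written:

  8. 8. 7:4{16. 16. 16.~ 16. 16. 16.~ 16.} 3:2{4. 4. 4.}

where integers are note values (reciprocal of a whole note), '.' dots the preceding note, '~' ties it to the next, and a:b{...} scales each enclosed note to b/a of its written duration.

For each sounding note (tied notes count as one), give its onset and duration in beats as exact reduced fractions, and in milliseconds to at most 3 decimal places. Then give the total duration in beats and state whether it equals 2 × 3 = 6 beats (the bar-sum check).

1) 0.0ms=0b +494.505ms=3/4b
2) 494.505ms=3/4b +494.505ms=3/4b
3) 989.011ms=3/2b +141.287ms=3/14b
4) 1130.298ms=12/7b +141.287ms=3/14b
5) 1271.586ms=27/14b +282.575ms=3/7b
6) 1554.16ms=33/14b +141.287ms=3/14b
7) 1695.447ms=18/7b +282.575ms=3/7b
8) 1978.022ms=3b +659.341ms=1b
9) 2637.363ms=4b +659.341ms=1b
10) 3296.703ms=5b +659.341ms=1b
Σ=6b of 6 (91bpm 3/4) — PASS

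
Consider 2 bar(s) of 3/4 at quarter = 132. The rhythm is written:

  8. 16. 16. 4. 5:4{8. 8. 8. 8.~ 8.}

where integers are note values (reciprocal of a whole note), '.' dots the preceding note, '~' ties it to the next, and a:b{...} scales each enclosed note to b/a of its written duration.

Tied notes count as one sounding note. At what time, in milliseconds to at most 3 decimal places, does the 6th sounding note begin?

note 6 onset = 18/5b = 1636.364ms

1. 0.0ms @ 0 + 340.909ms (3/4)
2. 340.909ms @ 3/4 + 170.455ms (3/8)
3. 511.364ms @ 9/8 + 170.455ms (3/8)
4. 681.818ms @ 3/2 + 681.818ms (3/2)
5. 1363.636ms @ 3 + 272.727ms (3/5)
6. 1636.364ms @ 18/5 + 272.727ms (3/5)
7. 1909.091ms @ 21/5 + 272.727ms (3/5)
8. 2181.818ms @ 24/5 + 545.455ms (6/5)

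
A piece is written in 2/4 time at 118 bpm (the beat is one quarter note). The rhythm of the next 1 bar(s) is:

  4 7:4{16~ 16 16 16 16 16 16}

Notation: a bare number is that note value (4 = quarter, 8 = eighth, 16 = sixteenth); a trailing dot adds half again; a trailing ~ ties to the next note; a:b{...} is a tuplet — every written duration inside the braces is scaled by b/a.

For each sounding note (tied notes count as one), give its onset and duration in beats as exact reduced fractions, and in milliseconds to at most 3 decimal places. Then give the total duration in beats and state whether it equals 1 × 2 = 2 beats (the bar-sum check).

1) 0.0ms=0b +508.475ms=1b
2) 508.475ms=1b +145.278ms=2/7b
3) 653.753ms=9/7b +72.639ms=1/7b
4) 726.392ms=10/7b +72.639ms=1/7b
5) 799.031ms=11/7b +72.639ms=1/7b
6) 871.671ms=12/7b +72.639ms=1/7b
7) 944.31ms=13/7b +72.639ms=1/7b
Σ=2b of 2 (118bpm 2/4) — PASS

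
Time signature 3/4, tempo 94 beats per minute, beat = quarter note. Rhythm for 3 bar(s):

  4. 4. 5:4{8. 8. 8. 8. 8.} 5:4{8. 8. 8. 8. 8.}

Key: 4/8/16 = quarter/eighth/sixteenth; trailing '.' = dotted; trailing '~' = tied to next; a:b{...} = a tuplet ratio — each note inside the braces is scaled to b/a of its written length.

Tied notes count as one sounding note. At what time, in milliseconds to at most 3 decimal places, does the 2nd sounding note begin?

1. 0.0ms @ 0 + 957.447ms (3/2)
2. 957.447ms @ 3/2 + 957.447ms (3/2)
3. 1914.894ms @ 3 + 382.979ms (3/5)
4. 2297.872ms @ 18/5 + 382.979ms (3/5)
5. 2680.851ms @ 21/5 + 382.979ms (3/5)
6. 3063.83ms @ 24/5 + 382.979ms (3/5)
7. 3446.809ms @ 27/5 + 382.979ms (3/5)
8. 3829.787ms @ 6 + 382.979ms (3/5)
9. 4212.766ms @ 33/5 + 382.979ms (3/5)
10. 4595.745ms @ 36/5 + 382.979ms (3/5)
11. 4978.723ms @ 39/5 + 382.979ms (3/5)
12. 5361.702ms @ 42/5 + 382.979ms (3/5)

note 2 onset = 3/2b = 957.447ms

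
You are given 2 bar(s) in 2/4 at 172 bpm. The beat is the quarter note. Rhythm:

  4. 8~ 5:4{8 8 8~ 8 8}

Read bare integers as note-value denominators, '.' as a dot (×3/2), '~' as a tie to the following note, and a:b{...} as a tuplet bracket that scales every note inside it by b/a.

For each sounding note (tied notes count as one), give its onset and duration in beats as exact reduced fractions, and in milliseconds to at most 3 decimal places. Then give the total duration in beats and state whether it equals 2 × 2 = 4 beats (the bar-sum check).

1) 0.0ms=0b +523.256ms=3/2b
2) 523.256ms=3/2b +313.953ms=9/10b
3) 837.209ms=12/5b +139.535ms=2/5b
4) 976.744ms=14/5b +279.07ms=4/5b
5) 1255.814ms=18/5b +139.535ms=2/5b
Σ=4b of 4 (172bpm 2/4) — PASS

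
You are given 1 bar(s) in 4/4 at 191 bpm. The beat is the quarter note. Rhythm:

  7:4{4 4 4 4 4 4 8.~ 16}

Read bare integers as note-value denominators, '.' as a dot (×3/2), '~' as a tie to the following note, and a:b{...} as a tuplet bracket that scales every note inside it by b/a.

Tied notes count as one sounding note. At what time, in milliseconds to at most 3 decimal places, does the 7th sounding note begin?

1. 0.0ms @ 0 + 179.506ms (4/7)
2. 179.506ms @ 4/7 + 179.506ms (4/7)
3. 359.013ms @ 8/7 + 179.506ms (4/7)
4. 538.519ms @ 12/7 + 179.506ms (4/7)
5. 718.025ms @ 16/7 + 179.506ms (4/7)
6. 897.532ms @ 20/7 + 179.506ms (4/7)
7. 1077.038ms @ 24/7 + 179.506ms (4/7)

note 7 onset = 24/7b = 1077.038ms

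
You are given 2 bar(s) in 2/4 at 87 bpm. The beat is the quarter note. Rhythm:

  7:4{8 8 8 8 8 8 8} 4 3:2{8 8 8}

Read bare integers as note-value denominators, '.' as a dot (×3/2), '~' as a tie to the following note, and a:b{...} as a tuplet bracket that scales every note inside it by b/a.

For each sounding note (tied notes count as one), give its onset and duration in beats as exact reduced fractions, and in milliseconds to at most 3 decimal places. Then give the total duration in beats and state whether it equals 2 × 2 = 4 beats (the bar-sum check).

1) 0.0ms=0b +197.044ms=2/7b
2) 197.044ms=2/7b +197.044ms=2/7b
3) 394.089ms=4/7b +197.044ms=2/7b
4) 591.133ms=6/7b +197.044ms=2/7b
5) 788.177ms=8/7b +197.044ms=2/7b
6) 985.222ms=10/7b +197.044ms=2/7b
7) 1182.266ms=12/7b +197.044ms=2/7b
8) 1379.31ms=2b +689.655ms=1b
9) 2068.966ms=3b +229.885ms=1/3b
10) 2298.851ms=10/3b +229.885ms=1/3b
11) 2528.736ms=11/3b +229.885ms=1/3b
Σ=4b of 4 (87bpm 2/4) — PASS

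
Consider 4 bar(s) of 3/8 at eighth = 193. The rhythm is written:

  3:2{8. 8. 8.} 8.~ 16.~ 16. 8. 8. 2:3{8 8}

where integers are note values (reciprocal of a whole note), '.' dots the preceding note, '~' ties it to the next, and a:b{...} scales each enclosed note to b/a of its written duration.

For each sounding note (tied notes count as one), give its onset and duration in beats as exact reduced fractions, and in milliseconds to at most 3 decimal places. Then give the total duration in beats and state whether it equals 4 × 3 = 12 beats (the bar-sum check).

1) 0.0ms=0b +310.881ms=1b
2) 310.881ms=1b +310.881ms=1b
3) 621.762ms=2b +310.881ms=1b
4) 932.642ms=3b +932.642ms=3b
5) 1865.285ms=6b +466.321ms=3/2b
6) 2331.606ms=15/2b +466.321ms=3/2b
7) 2797.927ms=9b +466.321ms=3/2b
8) 3264.249ms=21/2b +466.321ms=3/2b
Σ=12b of 12 (193bpm 3/8) — PASS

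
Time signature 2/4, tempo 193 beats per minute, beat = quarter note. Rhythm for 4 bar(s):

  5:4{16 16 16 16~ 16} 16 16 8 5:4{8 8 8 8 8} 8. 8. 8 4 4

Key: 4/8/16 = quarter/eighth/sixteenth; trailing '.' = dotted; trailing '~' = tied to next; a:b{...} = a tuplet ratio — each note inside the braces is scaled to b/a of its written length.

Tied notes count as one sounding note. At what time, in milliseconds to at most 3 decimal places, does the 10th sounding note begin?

1. 0.0ms @ 0 + 62.176ms (1/5)
2. 62.176ms @ 1/5 + 62.176ms (1/5)
3. 124.352ms @ 2/5 + 62.176ms (1/5)
4. 186.528ms @ 3/5 + 124.352ms (2/5)
5. 310.881ms @ 1 + 77.72ms (1/4)
6. 388.601ms @ 5/4 + 77.72ms (1/4)
7. 466.321ms @ 3/2 + 155.44ms (1/2)
8. 621.762ms @ 2 + 124.352ms (2/5)
9. 746.114ms @ 12/5 + 124.352ms (2/5)
10. 870.466ms @ 14/5 + 124.352ms (2/5)
11. 994.819ms @ 16/5 + 124.352ms (2/5)
12. 1119.171ms @ 18/5 + 124.352ms (2/5)
13. 1243.523ms @ 4 + 233.161ms (3/4)
14. 1476.684ms @ 19/4 + 233.161ms (3/4)
15. 1709.845ms @ 11/2 + 155.44ms (1/2)
16. 1865.285ms @ 6 + 310.881ms (1)
17. 2176.166ms @ 7 + 310.881ms (1)

note 10 onset = 14/5b = 870.466ms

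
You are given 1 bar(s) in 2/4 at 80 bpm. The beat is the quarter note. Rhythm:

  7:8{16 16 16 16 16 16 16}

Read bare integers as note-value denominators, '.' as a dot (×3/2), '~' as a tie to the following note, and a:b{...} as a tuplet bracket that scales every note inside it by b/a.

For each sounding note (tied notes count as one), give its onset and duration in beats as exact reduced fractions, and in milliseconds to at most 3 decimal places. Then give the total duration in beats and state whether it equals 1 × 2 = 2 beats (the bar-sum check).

1) 0.0ms=0b +214.286ms=2/7b
2) 214.286ms=2/7b +214.286ms=2/7b
3) 428.571ms=4/7b +214.286ms=2/7b
4) 642.857ms=6/7b +214.286ms=2/7b
5) 857.143ms=8/7b +214.286ms=2/7b
6) 1071.429ms=10/7b +214.286ms=2/7b
7) 1285.714ms=12/7b +214.286ms=2/7b
Σ=2b of 2 (80bpm 2/4) — PASS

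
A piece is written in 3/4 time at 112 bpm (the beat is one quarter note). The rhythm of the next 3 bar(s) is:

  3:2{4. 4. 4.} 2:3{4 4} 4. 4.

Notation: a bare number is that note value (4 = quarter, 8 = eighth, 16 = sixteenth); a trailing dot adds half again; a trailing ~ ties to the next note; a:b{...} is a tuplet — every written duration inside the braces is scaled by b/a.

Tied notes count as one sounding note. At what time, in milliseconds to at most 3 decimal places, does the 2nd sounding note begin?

note 2 onset = 1b = 535.714ms

1. 0.0ms @ 0 + 535.714ms (1)
2. 535.714ms @ 1 + 535.714ms (1)
3. 1071.429ms @ 2 + 535.714ms (1)
4. 1607.143ms @ 3 + 803.571ms (3/2)
5. 2410.714ms @ 9/2 + 803.571ms (3/2)
6. 3214.286ms @ 6 + 803.571ms (3/2)
7. 4017.857ms @ 15/2 + 803.571ms (3/2)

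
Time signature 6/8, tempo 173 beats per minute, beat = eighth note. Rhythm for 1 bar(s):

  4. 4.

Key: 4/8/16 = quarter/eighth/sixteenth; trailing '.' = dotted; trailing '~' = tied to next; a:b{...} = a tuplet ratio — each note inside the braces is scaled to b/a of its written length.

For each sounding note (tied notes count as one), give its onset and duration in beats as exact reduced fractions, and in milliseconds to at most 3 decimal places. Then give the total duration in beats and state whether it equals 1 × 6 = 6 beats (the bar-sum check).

1) 0.0ms=0b +1040.462ms=3b
2) 1040.462ms=3b +1040.462ms=3b
Σ=6b of 6 (173bpm 6/8) — PASS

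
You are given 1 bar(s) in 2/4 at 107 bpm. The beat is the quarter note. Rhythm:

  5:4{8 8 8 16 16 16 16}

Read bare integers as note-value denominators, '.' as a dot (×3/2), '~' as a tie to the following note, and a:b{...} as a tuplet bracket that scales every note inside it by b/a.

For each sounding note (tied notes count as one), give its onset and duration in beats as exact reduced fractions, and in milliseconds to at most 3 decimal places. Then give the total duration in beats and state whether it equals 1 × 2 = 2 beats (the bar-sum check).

1) 0.0ms=0b +224.299ms=2/5b
2) 224.299ms=2/5b +224.299ms=2/5b
3) 448.598ms=4/5b +224.299ms=2/5b
4) 672.897ms=6/5b +112.15ms=1/5b
5) 785.047ms=7/5b +112.15ms=1/5b
6) 897.196ms=8/5b +112.15ms=1/5b
7) 1009.346ms=9/5b +112.15ms=1/5b
Σ=2b of 2 (107bpm 2/4) — PASS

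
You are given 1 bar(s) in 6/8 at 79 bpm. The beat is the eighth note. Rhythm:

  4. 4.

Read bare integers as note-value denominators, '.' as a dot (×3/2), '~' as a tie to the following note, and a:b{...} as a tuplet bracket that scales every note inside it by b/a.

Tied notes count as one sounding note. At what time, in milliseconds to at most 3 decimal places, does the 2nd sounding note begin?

1. 0.0ms @ 0 + 2278.481ms (3)
2. 2278.481ms @ 3 + 2278.481ms (3)

note 2 onset = 3b = 2278.481ms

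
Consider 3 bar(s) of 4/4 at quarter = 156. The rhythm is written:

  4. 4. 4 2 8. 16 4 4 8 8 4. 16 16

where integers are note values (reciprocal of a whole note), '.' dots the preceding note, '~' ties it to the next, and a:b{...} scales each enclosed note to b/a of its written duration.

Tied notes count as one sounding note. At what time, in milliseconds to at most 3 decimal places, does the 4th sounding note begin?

1. 0.0ms @ 0 + 576.923ms (3/2)
2. 576.923ms @ 3/2 + 576.923ms (3/2)
3. 1153.846ms @ 3 + 384.615ms (1)
4. 1538.462ms @ 4 + 769.231ms (2)
5. 2307.692ms @ 6 + 288.462ms (3/4)
6. 2596.154ms @ 27/4 + 96.154ms (1/4)
7. 2692.308ms @ 7 + 384.615ms (1)
8. 3076.923ms @ 8 + 384.615ms (1)
9. 3461.538ms @ 9 + 192.308ms (1/2)
10. 3653.846ms @ 19/2 + 192.308ms (1/2)
11. 3846.154ms @ 10 + 576.923ms (3/2)
12. 4423.077ms @ 23/2 + 96.154ms (1/4)
13. 4519.231ms @ 47/4 + 96.154ms (1/4)

note 4 onset = 4b = 1538.462ms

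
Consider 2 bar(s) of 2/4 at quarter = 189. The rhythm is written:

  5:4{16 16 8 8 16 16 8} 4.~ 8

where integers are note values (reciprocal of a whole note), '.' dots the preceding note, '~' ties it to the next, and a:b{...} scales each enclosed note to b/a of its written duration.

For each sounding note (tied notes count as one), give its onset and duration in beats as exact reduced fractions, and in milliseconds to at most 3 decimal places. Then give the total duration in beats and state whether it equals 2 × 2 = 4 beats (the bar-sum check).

1) 0.0ms=0b +63.492ms=1/5b
2) 63.492ms=1/5b +63.492ms=1/5b
3) 126.984ms=2/5b +126.984ms=2/5b
4) 253.968ms=4/5b +126.984ms=2/5b
5) 380.952ms=6/5b +63.492ms=1/5b
6) 444.444ms=7/5b +63.492ms=1/5b
7) 507.937ms=8/5b +126.984ms=2/5b
8) 634.921ms=2b +634.921ms=2b
Σ=4b of 4 (189bpm 2/4) — PASS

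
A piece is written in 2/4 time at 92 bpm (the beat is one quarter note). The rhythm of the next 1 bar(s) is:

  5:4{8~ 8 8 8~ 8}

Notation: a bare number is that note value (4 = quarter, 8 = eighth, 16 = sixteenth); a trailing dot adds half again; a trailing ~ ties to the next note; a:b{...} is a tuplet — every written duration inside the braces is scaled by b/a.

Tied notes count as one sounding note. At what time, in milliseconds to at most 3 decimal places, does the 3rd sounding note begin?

note 3 onset = 6/5b = 782.609ms

1. 0.0ms @ 0 + 521.739ms (4/5)
2. 521.739ms @ 4/5 + 260.87ms (2/5)
3. 782.609ms @ 6/5 + 521.739ms (4/5)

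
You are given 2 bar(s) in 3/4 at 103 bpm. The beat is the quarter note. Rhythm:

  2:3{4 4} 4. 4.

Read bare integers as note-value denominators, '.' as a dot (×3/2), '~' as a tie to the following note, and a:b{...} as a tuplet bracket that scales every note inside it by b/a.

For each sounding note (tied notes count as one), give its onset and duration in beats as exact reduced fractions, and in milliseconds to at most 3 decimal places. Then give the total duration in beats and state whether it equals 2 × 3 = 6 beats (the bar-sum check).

1) 0.0ms=0b +873.786ms=3/2b
2) 873.786ms=3/2b +873.786ms=3/2b
3) 1747.573ms=3b +873.786ms=3/2b
4) 2621.359ms=9/2b +873.786ms=3/2b
Σ=6b of 6 (103bpm 3/4) — PASS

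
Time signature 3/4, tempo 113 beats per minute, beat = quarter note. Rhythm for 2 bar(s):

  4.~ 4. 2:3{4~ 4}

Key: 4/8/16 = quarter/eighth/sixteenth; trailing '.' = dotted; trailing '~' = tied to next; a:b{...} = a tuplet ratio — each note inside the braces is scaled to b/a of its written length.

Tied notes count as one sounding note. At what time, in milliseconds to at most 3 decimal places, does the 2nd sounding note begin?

note 2 onset = 3b = 1592.92ms

1. 0.0ms @ 0 + 1592.92ms (3)
2. 1592.92ms @ 3 + 1592.92ms (3)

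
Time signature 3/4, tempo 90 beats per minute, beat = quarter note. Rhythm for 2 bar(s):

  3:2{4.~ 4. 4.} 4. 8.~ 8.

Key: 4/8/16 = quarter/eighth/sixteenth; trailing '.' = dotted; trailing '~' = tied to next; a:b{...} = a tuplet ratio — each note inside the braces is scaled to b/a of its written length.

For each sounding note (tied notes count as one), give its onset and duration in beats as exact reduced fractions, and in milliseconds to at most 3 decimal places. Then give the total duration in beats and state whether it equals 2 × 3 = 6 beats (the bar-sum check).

1) 0.0ms=0b +1333.333ms=2b
2) 1333.333ms=2b +666.667ms=1b
3) 2000.0ms=3b +1000.0ms=3/2b
4) 3000.0ms=9/2b +1000.0ms=3/2b
Σ=6b of 6 (90bpm 3/4) — PASS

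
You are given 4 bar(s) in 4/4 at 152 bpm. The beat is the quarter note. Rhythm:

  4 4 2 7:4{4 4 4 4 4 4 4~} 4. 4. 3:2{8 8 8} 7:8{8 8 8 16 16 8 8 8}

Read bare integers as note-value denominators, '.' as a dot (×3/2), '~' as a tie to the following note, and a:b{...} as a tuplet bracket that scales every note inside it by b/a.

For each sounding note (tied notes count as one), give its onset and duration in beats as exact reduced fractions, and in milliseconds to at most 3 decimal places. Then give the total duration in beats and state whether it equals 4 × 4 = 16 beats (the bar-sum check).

1) 0.0ms=0b +394.737ms=1b
2) 394.737ms=1b +394.737ms=1b
3) 789.474ms=2b +789.474ms=2b
4) 1578.947ms=4b +225.564ms=4/7b
5) 1804.511ms=32/7b +225.564ms=4/7b
6) 2030.075ms=36/7b +225.564ms=4/7b
7) 2255.639ms=40/7b +225.564ms=4/7b
8) 2481.203ms=44/7b +225.564ms=4/7b
9) 2706.767ms=48/7b +225.564ms=4/7b
10) 2932.331ms=52/7b +817.669ms=29/14b
11) 3750.0ms=19/2b +592.105ms=3/2b
12) 4342.105ms=11b +131.579ms=1/3b
13) 4473.684ms=34/3b +131.579ms=1/3b
14) 4605.263ms=35/3b +131.579ms=1/3b
15) 4736.842ms=12b +225.564ms=4/7b
16) 4962.406ms=88/7b +225.564ms=4/7b
17) 5187.97ms=92/7b +225.564ms=4/7b
18) 5413.534ms=96/7b +112.782ms=2/7b
19) 5526.316ms=14b +112.782ms=2/7b
20) 5639.098ms=100/7b +225.564ms=4/7b
21) 5864.662ms=104/7b +225.564ms=4/7b
22) 6090.226ms=108/7b +225.564ms=4/7b
Σ=16b of 16 (152bpm 4/4) — PASS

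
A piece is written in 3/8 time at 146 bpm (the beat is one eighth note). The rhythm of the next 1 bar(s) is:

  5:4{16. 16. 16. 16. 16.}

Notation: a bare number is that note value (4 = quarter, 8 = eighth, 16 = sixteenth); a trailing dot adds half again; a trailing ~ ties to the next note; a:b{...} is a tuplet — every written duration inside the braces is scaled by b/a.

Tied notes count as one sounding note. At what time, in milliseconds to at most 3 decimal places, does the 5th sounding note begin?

note 5 onset = 12/5b = 986.301ms

1. 0.0ms @ 0 + 246.575ms (3/5)
2. 246.575ms @ 3/5 + 246.575ms (3/5)
3. 493.151ms @ 6/5 + 246.575ms (3/5)
4. 739.726ms @ 9/5 + 246.575ms (3/5)
5. 986.301ms @ 12/5 + 246.575ms (3/5)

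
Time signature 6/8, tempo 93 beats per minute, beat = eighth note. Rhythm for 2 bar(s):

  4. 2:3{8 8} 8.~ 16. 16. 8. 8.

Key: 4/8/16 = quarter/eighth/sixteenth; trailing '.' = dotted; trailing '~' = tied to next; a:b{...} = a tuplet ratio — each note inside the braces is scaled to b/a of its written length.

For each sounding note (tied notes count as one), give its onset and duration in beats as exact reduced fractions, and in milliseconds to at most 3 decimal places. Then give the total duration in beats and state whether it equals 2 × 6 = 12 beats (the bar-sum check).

1) 0.0ms=0b +1935.484ms=3b
2) 1935.484ms=3b +967.742ms=3/2b
3) 2903.226ms=9/2b +967.742ms=3/2b
4) 3870.968ms=6b +1451.613ms=9/4b
5) 5322.581ms=33/4b +483.871ms=3/4b
6) 5806.452ms=9b +967.742ms=3/2b
7) 6774.194ms=21/2b +967.742ms=3/2b
Σ=12b of 12 (93bpm 6/8) — PASS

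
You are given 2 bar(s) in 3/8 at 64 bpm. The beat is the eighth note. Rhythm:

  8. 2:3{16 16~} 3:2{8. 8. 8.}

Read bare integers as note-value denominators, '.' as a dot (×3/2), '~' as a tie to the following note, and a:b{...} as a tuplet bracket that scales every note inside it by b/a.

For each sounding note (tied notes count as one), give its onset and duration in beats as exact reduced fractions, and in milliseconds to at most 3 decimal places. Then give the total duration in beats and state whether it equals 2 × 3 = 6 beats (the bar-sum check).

1) 0.0ms=0b +1406.25ms=3/2b
2) 1406.25ms=3/2b +703.125ms=3/4b
3) 2109.375ms=9/4b +1640.625ms=7/4b
4) 3750.0ms=4b +937.5ms=1b
5) 4687.5ms=5b +937.5ms=1b
Σ=6b of 6 (64bpm 3/8) — PASS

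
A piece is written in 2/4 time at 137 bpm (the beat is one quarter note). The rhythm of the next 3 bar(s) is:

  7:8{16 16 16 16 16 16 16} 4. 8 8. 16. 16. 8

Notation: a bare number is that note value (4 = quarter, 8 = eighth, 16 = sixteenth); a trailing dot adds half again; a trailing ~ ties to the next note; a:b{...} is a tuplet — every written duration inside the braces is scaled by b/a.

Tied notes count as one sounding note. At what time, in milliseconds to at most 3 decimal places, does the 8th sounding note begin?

note 8 onset = 2b = 875.912ms

1. 0.0ms @ 0 + 125.13ms (2/7)
2. 125.13ms @ 2/7 + 125.13ms (2/7)
3. 250.261ms @ 4/7 + 125.13ms (2/7)
4. 375.391ms @ 6/7 + 125.13ms (2/7)
5. 500.521ms @ 8/7 + 125.13ms (2/7)
6. 625.652ms @ 10/7 + 125.13ms (2/7)
7. 750.782ms @ 12/7 + 125.13ms (2/7)
8. 875.912ms @ 2 + 656.934ms (3/2)
9. 1532.847ms @ 7/2 + 218.978ms (1/2)
10. 1751.825ms @ 4 + 328.467ms (3/4)
11. 2080.292ms @ 19/4 + 164.234ms (3/8)
12. 2244.526ms @ 41/8 + 164.234ms (3/8)
13. 2408.759ms @ 11/2 + 218.978ms (1/2)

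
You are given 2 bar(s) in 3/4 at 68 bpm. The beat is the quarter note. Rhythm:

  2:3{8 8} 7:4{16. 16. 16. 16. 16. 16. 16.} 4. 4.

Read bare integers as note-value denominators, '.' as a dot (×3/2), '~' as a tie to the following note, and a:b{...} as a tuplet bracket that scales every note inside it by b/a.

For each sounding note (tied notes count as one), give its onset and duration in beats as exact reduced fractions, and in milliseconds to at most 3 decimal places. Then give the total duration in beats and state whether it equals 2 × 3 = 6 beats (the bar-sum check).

1) 0.0ms=0b +661.765ms=3/4b
2) 661.765ms=3/4b +661.765ms=3/4b
3) 1323.529ms=3/2b +189.076ms=3/14b
4) 1512.605ms=12/7b +189.076ms=3/14b
5) 1701.681ms=27/14b +189.076ms=3/14b
6) 1890.756ms=15/7b +189.076ms=3/14b
7) 2079.832ms=33/14b +189.076ms=3/14b
8) 2268.908ms=18/7b +189.076ms=3/14b
9) 2457.983ms=39/14b +189.076ms=3/14b
10) 2647.059ms=3b +1323.529ms=3/2b
11) 3970.588ms=9/2b +1323.529ms=3/2b
Σ=6b of 6 (68bpm 3/4) — PASS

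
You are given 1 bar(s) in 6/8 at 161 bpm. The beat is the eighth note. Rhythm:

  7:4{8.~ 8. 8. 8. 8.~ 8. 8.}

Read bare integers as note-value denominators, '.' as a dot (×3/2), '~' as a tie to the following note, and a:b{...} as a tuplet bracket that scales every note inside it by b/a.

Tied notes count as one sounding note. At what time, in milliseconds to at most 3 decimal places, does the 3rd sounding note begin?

note 3 onset = 18/7b = 958.296ms

1. 0.0ms @ 0 + 638.864ms (12/7)
2. 638.864ms @ 12/7 + 319.432ms (6/7)
3. 958.296ms @ 18/7 + 319.432ms (6/7)
4. 1277.728ms @ 24/7 + 638.864ms (12/7)
5. 1916.593ms @ 36/7 + 319.432ms (6/7)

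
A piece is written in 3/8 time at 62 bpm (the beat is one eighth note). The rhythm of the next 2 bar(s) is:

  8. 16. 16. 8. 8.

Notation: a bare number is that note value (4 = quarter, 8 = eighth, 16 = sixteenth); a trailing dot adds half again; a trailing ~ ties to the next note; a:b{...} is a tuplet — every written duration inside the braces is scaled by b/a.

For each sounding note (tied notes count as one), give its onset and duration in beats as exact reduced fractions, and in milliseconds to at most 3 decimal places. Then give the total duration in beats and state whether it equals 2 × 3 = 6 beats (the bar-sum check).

1) 0.0ms=0b +1451.613ms=3/2b
2) 1451.613ms=3/2b +725.806ms=3/4b
3) 2177.419ms=9/4b +725.806ms=3/4b
4) 2903.226ms=3b +1451.613ms=3/2b
5) 4354.839ms=9/2b +1451.613ms=3/2b
Σ=6b of 6 (62bpm 3/8) — PASS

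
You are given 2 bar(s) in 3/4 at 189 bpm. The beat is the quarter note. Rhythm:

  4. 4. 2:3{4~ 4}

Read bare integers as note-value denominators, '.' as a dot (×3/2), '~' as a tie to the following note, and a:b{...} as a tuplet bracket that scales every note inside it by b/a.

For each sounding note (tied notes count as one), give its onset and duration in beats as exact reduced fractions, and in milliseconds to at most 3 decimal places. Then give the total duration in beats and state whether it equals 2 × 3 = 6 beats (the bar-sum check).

1) 0.0ms=0b +476.19ms=3/2b
2) 476.19ms=3/2b +476.19ms=3/2b
3) 952.381ms=3b +952.381ms=3b
Σ=6b of 6 (189bpm 3/4) — PASS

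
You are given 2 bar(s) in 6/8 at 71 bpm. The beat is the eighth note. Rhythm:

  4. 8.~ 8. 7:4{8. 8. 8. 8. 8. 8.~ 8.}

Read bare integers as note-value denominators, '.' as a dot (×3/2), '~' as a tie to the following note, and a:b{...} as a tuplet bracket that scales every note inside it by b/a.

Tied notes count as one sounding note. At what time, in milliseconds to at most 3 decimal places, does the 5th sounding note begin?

1. 0.0ms @ 0 + 2535.211ms (3)
2. 2535.211ms @ 3 + 2535.211ms (3)
3. 5070.423ms @ 6 + 724.346ms (6/7)
4. 5794.769ms @ 48/7 + 724.346ms (6/7)
5. 6519.115ms @ 54/7 + 724.346ms (6/7)
6. 7243.461ms @ 60/7 + 724.346ms (6/7)
7. 7967.807ms @ 66/7 + 724.346ms (6/7)
8. 8692.153ms @ 72/7 + 1448.692ms (12/7)

note 5 onset = 54/7b = 6519.115ms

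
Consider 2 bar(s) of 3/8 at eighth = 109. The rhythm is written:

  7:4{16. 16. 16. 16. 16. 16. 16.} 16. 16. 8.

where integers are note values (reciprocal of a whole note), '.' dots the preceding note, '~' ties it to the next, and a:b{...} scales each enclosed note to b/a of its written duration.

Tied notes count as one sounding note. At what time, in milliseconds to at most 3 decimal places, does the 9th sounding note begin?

note 9 onset = 15/4b = 2064.22ms

1. 0.0ms @ 0 + 235.911ms (3/7)
2. 235.911ms @ 3/7 + 235.911ms (3/7)
3. 471.822ms @ 6/7 + 235.911ms (3/7)
4. 707.733ms @ 9/7 + 235.911ms (3/7)
5. 943.644ms @ 12/7 + 235.911ms (3/7)
6. 1179.554ms @ 15/7 + 235.911ms (3/7)
7. 1415.465ms @ 18/7 + 235.911ms (3/7)
8. 1651.376ms @ 3 + 412.844ms (3/4)
9. 2064.22ms @ 15/4 + 412.844ms (3/4)
10. 2477.064ms @ 9/2 + 825.688ms (3/2)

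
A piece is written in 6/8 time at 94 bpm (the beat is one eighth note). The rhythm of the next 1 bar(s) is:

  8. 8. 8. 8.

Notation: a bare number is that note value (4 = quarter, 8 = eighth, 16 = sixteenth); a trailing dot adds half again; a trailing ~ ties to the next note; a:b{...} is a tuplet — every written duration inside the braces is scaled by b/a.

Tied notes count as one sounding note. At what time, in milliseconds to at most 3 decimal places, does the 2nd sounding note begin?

note 2 onset = 3/2b = 957.447ms

1. 0.0ms @ 0 + 957.447ms (3/2)
2. 957.447ms @ 3/2 + 957.447ms (3/2)
3. 1914.894ms @ 3 + 957.447ms (3/2)
4. 2872.34ms @ 9/2 + 957.447ms (3/2)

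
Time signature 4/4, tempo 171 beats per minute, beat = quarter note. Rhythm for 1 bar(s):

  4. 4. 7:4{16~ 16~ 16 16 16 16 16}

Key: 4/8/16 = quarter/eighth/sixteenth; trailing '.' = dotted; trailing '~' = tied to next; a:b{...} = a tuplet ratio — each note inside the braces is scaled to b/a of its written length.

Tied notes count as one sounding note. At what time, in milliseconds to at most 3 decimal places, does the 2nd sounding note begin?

note 2 onset = 3/2b = 526.316ms

1. 0.0ms @ 0 + 526.316ms (3/2)
2. 526.316ms @ 3/2 + 526.316ms (3/2)
3. 1052.632ms @ 3 + 150.376ms (3/7)
4. 1203.008ms @ 24/7 + 50.125ms (1/7)
5. 1253.133ms @ 25/7 + 50.125ms (1/7)
6. 1303.258ms @ 26/7 + 50.125ms (1/7)
7. 1353.383ms @ 27/7 + 50.125ms (1/7)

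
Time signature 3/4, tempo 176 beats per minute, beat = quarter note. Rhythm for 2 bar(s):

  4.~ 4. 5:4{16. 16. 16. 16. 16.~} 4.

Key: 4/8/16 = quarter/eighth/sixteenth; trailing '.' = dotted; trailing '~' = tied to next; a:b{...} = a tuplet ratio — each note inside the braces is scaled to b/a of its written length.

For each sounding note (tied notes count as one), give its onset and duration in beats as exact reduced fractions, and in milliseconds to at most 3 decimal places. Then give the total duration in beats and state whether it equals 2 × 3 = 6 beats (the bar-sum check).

1) 0.0ms=0b +1022.727ms=3b
2) 1022.727ms=3b +102.273ms=3/10b
3) 1125.0ms=33/10b +102.273ms=3/10b
4) 1227.273ms=18/5b +102.273ms=3/10b
5) 1329.545ms=39/10b +102.273ms=3/10b
6) 1431.818ms=21/5b +613.636ms=9/5b
Σ=6b of 6 (176bpm 3/4) — PASS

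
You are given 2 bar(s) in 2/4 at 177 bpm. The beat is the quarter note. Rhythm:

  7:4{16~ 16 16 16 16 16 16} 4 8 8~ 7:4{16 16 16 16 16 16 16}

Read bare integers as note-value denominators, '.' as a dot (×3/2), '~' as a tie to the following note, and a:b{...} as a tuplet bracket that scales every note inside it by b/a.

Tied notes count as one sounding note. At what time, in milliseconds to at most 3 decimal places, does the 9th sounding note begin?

1. 0.0ms @ 0 + 96.852ms (2/7)
2. 96.852ms @ 2/7 + 48.426ms (1/7)
3. 145.278ms @ 3/7 + 48.426ms (1/7)
4. 193.705ms @ 4/7 + 48.426ms (1/7)
5. 242.131ms @ 5/7 + 48.426ms (1/7)
6. 290.557ms @ 6/7 + 48.426ms (1/7)
7. 338.983ms @ 1 + 338.983ms (1)
8. 677.966ms @ 2 + 169.492ms (1/2)
9. 847.458ms @ 5/2 + 217.918ms (9/14)
10. 1065.375ms @ 22/7 + 48.426ms (1/7)
11. 1113.801ms @ 23/7 + 48.426ms (1/7)
12. 1162.228ms @ 24/7 + 48.426ms (1/7)
13. 1210.654ms @ 25/7 + 48.426ms (1/7)
14. 1259.08ms @ 26/7 + 48.426ms (1/7)
15. 1307.506ms @ 27/7 + 48.426ms (1/7)

note 9 onset = 5/2b = 847.458ms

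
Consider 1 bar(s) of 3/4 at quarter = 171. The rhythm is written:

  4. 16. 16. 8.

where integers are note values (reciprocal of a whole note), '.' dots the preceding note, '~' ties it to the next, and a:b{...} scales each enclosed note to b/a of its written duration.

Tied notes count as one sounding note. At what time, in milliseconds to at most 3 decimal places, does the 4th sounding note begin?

1. 0.0ms @ 0 + 526.316ms (3/2)
2. 526.316ms @ 3/2 + 131.579ms (3/8)
3. 657.895ms @ 15/8 + 131.579ms (3/8)
4. 789.474ms @ 9/4 + 263.158ms (3/4)

note 4 onset = 9/4b = 789.474ms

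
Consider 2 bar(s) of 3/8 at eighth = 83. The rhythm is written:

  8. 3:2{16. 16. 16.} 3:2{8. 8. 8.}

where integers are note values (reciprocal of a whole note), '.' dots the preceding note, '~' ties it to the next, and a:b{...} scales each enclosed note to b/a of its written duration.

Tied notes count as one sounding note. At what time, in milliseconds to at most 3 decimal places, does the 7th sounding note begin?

1. 0.0ms @ 0 + 1084.337ms (3/2)
2. 1084.337ms @ 3/2 + 361.446ms (1/2)
3. 1445.783ms @ 2 + 361.446ms (1/2)
4. 1807.229ms @ 5/2 + 361.446ms (1/2)
5. 2168.675ms @ 3 + 722.892ms (1)
6. 2891.566ms @ 4 + 722.892ms (1)
7. 3614.458ms @ 5 + 722.892ms (1)

note 7 onset = 5b = 3614.458ms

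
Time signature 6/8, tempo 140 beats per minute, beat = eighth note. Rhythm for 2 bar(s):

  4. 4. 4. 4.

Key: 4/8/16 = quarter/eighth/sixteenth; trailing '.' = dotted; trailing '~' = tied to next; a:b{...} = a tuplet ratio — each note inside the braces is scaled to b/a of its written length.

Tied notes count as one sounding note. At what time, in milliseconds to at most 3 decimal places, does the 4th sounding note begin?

note 4 onset = 9b = 3857.143ms

1. 0.0ms @ 0 + 1285.714ms (3)
2. 1285.714ms @ 3 + 1285.714ms (3)
3. 2571.429ms @ 6 + 1285.714ms (3)
4. 3857.143ms @ 9 + 1285.714ms (3)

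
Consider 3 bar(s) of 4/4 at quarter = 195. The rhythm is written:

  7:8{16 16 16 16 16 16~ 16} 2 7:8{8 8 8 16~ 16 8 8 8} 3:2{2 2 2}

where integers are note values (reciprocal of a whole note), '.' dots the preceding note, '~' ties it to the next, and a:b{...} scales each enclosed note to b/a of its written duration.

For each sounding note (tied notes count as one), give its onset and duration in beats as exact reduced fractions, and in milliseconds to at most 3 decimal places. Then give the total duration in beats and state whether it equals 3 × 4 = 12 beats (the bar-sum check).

1) 0.0ms=0b +87.912ms=2/7b
2) 87.912ms=2/7b +87.912ms=2/7b
3) 175.824ms=4/7b +87.912ms=2/7b
4) 263.736ms=6/7b +87.912ms=2/7b
5) 351.648ms=8/7b +87.912ms=2/7b
6) 439.56ms=10/7b +175.824ms=4/7b
7) 615.385ms=2b +615.385ms=2b
8) 1230.769ms=4b +175.824ms=4/7b
9) 1406.593ms=32/7b +175.824ms=4/7b
10) 1582.418ms=36/7b +175.824ms=4/7b
11) 1758.242ms=40/7b +175.824ms=4/7b
12) 1934.066ms=44/7b +175.824ms=4/7b
13) 2109.89ms=48/7b +175.824ms=4/7b
14) 2285.714ms=52/7b +175.824ms=4/7b
15) 2461.538ms=8b +410.256ms=4/3b
16) 2871.795ms=28/3b +410.256ms=4/3b
17) 3282.051ms=32/3b +410.256ms=4/3b
Σ=12b of 12 (195bpm 4/4) — PASS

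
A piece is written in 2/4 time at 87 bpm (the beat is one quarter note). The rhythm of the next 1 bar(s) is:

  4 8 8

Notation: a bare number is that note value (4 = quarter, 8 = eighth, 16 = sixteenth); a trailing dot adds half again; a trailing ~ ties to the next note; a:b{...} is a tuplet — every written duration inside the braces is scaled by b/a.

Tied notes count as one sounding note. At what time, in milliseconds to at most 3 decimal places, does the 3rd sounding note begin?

note 3 onset = 3/2b = 1034.483ms

1. 0.0ms @ 0 + 689.655ms (1)
2. 689.655ms @ 1 + 344.828ms (1/2)
3. 1034.483ms @ 3/2 + 344.828ms (1/2)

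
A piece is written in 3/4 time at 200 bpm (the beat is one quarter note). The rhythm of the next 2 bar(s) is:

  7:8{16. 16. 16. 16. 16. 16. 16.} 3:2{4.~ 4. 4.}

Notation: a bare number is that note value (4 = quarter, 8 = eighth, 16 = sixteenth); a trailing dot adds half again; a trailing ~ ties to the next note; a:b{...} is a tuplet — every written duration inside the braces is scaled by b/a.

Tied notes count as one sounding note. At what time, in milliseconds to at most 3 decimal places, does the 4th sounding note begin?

1. 0.0ms @ 0 + 128.571ms (3/7)
2. 128.571ms @ 3/7 + 128.571ms (3/7)
3. 257.143ms @ 6/7 + 128.571ms (3/7)
4. 385.714ms @ 9/7 + 128.571ms (3/7)
5. 514.286ms @ 12/7 + 128.571ms (3/7)
6. 642.857ms @ 15/7 + 128.571ms (3/7)
7. 771.429ms @ 18/7 + 128.571ms (3/7)
8. 900.0ms @ 3 + 600.0ms (2)
9. 1500.0ms @ 5 + 300.0ms (1)

note 4 onset = 9/7b = 385.714ms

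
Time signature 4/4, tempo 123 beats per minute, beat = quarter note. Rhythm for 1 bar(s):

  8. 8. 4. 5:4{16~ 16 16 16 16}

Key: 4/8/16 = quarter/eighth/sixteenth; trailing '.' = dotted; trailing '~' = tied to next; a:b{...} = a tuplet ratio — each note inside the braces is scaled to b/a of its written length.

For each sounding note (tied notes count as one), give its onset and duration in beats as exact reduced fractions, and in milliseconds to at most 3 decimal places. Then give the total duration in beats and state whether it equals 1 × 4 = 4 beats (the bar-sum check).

1) 0.0ms=0b +365.854ms=3/4b
2) 365.854ms=3/4b +365.854ms=3/4b
3) 731.707ms=3/2b +731.707ms=3/2b
4) 1463.415ms=3b +195.122ms=2/5b
5) 1658.537ms=17/5b +97.561ms=1/5b
6) 1756.098ms=18/5b +97.561ms=1/5b
7) 1853.659ms=19/5b +97.561ms=1/5b
Σ=4b of 4 (123bpm 4/4) — PASS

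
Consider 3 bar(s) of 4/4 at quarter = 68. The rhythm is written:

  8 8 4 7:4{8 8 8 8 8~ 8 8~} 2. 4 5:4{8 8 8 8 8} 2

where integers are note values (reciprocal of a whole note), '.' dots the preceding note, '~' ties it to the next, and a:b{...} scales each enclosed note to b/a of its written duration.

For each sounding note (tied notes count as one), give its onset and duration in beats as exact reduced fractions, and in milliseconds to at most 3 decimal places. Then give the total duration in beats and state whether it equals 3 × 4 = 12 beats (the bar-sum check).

1) 0.0ms=0b +441.176ms=1/2b
2) 441.176ms=1/2b +441.176ms=1/2b
3) 882.353ms=1b +882.353ms=1b
4) 1764.706ms=2b +252.101ms=2/7b
5) 2016.807ms=16/7b +252.101ms=2/7b
6) 2268.908ms=18/7b +252.101ms=2/7b
7) 2521.008ms=20/7b +252.101ms=2/7b
8) 2773.109ms=22/7b +504.202ms=4/7b
9) 3277.311ms=26/7b +2899.16ms=23/7b
10) 6176.471ms=7b +882.353ms=1b
11) 7058.824ms=8b +352.941ms=2/5b
12) 7411.765ms=42/5b +352.941ms=2/5b
13) 7764.706ms=44/5b +352.941ms=2/5b
14) 8117.647ms=46/5b +352.941ms=2/5b
15) 8470.588ms=48/5b +352.941ms=2/5b
16) 8823.529ms=10b +1764.706ms=2b
Σ=12b of 12 (68bpm 4/4) — PASS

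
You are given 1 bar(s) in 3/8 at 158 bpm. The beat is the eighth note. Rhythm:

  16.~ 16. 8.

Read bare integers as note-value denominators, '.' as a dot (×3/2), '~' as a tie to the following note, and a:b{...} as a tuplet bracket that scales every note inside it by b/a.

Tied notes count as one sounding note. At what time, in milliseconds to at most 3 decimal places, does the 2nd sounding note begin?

note 2 onset = 3/2b = 569.62ms

1. 0.0ms @ 0 + 569.62ms (3/2)
2. 569.62ms @ 3/2 + 569.62ms (3/2)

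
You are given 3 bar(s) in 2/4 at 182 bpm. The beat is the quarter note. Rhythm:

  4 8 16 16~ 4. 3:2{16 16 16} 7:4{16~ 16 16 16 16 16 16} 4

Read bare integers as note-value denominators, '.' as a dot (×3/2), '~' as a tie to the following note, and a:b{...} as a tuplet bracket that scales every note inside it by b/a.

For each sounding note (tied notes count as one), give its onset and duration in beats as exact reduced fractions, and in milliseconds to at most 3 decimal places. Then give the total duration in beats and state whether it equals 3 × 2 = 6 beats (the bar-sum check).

1) 0.0ms=0b +329.67ms=1b
2) 329.67ms=1b +164.835ms=1/2b
3) 494.505ms=3/2b +82.418ms=1/4b
4) 576.923ms=7/4b +576.923ms=7/4b
5) 1153.846ms=7/2b +54.945ms=1/6b
6) 1208.791ms=11/3b +54.945ms=1/6b
7) 1263.736ms=23/6b +54.945ms=1/6b
8) 1318.681ms=4b +94.192ms=2/7b
9) 1412.873ms=30/7b +47.096ms=1/7b
10) 1459.969ms=31/7b +47.096ms=1/7b
11) 1507.064ms=32/7b +47.096ms=1/7b
12) 1554.16ms=33/7b +47.096ms=1/7b
13) 1601.256ms=34/7b +47.096ms=1/7b
14) 1648.352ms=5b +329.67ms=1b
Σ=6b of 6 (182bpm 2/4) — PASS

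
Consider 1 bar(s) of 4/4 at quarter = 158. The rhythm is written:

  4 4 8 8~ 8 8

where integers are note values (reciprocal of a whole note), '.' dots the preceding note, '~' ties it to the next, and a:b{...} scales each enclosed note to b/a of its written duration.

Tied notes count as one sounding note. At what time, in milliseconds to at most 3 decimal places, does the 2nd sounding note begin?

note 2 onset = 1b = 379.747ms

1. 0.0ms @ 0 + 379.747ms (1)
2. 379.747ms @ 1 + 379.747ms (1)
3. 759.494ms @ 2 + 189.873ms (1/2)
4. 949.367ms @ 5/2 + 379.747ms (1)
5. 1329.114ms @ 7/2 + 189.873ms (1/2)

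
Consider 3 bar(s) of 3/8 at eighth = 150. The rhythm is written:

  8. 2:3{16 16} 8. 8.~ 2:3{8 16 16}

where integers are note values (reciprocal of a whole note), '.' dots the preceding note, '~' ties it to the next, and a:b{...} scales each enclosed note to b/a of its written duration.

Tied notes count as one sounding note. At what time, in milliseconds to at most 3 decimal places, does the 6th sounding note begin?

1. 0.0ms @ 0 + 600.0ms (3/2)
2. 600.0ms @ 3/2 + 300.0ms (3/4)
3. 900.0ms @ 9/4 + 300.0ms (3/4)
4. 1200.0ms @ 3 + 600.0ms (3/2)
5. 1800.0ms @ 9/2 + 1200.0ms (3)
6. 3000.0ms @ 15/2 + 300.0ms (3/4)
7. 3300.0ms @ 33/4 + 300.0ms (3/4)

note 6 onset = 15/2b = 3000.0ms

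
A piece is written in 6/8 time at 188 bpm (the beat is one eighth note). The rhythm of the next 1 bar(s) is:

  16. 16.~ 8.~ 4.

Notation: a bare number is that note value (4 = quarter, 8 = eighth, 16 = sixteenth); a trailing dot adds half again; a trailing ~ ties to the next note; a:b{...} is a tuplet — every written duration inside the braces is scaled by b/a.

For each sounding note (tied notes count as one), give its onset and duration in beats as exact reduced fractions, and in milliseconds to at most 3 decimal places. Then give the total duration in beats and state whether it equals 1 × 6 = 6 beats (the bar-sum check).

1) 0.0ms=0b +239.362ms=3/4b
2) 239.362ms=3/4b +1675.532ms=21/4b
Σ=6b of 6 (188bpm 6/8) — PASS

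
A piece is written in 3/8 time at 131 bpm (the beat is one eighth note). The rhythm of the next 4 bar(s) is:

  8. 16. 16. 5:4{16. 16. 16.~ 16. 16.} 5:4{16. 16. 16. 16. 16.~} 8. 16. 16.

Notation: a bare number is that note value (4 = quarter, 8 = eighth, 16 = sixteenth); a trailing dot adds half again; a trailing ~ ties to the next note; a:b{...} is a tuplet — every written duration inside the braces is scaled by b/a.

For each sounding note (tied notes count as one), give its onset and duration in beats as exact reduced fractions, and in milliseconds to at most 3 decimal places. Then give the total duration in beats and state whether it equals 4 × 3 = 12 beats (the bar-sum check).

1) 0.0ms=0b +687.023ms=3/2b
2) 687.023ms=3/2b +343.511ms=3/4b
3) 1030.534ms=9/4b +343.511ms=3/4b
4) 1374.046ms=3b +274.809ms=3/5b
5) 1648.855ms=18/5b +274.809ms=3/5b
6) 1923.664ms=21/5b +549.618ms=6/5b
7) 2473.282ms=27/5b +274.809ms=3/5b
8) 2748.092ms=6b +274.809ms=3/5b
9) 3022.901ms=33/5b +274.809ms=3/5b
10) 3297.71ms=36/5b +274.809ms=3/5b
11) 3572.519ms=39/5b +274.809ms=3/5b
12) 3847.328ms=42/5b +961.832ms=21/10b
13) 4809.16ms=21/2b +343.511ms=3/4b
14) 5152.672ms=45/4b +343.511ms=3/4b
Σ=12b of 12 (131bpm 3/8) — PASS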